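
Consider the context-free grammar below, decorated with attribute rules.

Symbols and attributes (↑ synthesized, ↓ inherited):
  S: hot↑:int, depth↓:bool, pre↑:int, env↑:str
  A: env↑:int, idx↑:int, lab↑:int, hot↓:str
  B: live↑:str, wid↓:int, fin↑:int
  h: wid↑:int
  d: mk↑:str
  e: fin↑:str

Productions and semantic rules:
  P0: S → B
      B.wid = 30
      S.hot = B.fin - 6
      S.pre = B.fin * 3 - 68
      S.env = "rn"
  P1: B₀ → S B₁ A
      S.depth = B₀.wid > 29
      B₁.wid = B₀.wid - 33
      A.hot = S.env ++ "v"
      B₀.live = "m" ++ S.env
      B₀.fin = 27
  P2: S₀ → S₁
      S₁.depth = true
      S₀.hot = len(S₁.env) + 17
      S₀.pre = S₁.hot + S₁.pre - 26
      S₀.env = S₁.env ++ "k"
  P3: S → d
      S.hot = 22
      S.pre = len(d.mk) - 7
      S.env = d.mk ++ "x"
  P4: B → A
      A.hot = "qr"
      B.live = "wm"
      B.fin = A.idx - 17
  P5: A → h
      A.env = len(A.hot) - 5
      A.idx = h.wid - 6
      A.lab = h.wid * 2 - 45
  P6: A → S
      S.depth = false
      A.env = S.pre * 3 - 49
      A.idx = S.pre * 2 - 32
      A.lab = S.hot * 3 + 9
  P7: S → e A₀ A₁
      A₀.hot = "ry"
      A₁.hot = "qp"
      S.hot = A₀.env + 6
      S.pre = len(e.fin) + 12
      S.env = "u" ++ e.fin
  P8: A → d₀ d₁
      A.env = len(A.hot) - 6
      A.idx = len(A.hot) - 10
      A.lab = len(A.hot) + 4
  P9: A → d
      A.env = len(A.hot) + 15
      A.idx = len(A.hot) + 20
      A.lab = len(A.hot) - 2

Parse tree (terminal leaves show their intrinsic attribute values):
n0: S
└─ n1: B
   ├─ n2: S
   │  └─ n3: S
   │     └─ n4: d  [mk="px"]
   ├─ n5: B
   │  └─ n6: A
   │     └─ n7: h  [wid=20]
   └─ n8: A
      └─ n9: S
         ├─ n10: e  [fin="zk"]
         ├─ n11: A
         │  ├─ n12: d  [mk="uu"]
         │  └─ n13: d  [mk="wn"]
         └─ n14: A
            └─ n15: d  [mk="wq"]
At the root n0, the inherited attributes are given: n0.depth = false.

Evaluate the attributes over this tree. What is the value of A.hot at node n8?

1. n0.depth = false  [given at root]
2. n1.wid = 30  [30]
3. n2.depth = true  [B₀.wid > 29]
4. n3.depth = true  [true]
5. n4.mk = "px"  [terminal]
6. n3.hot = 22  [22]
7. n3.pre = -5  [len(d.mk) - 7]
8. n3.env = "pxx"  [d.mk ++ "x"]
9. n2.hot = 20  [len(S₁.env) + 17]
10. n2.pre = -9  [S₁.hot + S₁.pre - 26]
11. n2.env = "pxxk"  [S₁.env ++ "k"]
12. n5.wid = -3  [B₀.wid - 33]
13. n6.hot = "qr"  ["qr"]
14. n7.wid = 20  [terminal]
15. n6.env = -3  [len(A.hot) - 5]
16. n6.idx = 14  [h.wid - 6]
17. n6.lab = -5  [h.wid * 2 - 45]
18. n5.live = "wm"  ["wm"]
19. n5.fin = -3  [A.idx - 17]
20. n8.hot = "pxxkv"  [S.env ++ "v"]
21. n9.depth = false  [false]
22. n10.fin = "zk"  [terminal]
23. n11.hot = "ry"  ["ry"]
24. n12.mk = "uu"  [terminal]
25. n13.mk = "wn"  [terminal]
26. n11.env = -4  [len(A.hot) - 6]
27. n11.idx = -8  [len(A.hot) - 10]
28. n11.lab = 6  [len(A.hot) + 4]
29. n14.hot = "qp"  ["qp"]
30. n15.mk = "wq"  [terminal]
31. n14.env = 17  [len(A.hot) + 15]
32. n14.idx = 22  [len(A.hot) + 20]
33. n14.lab = 0  [len(A.hot) - 2]
34. n9.hot = 2  [A₀.env + 6]
35. n9.pre = 14  [len(e.fin) + 12]
36. n9.env = "uzk"  ["u" ++ e.fin]
37. n8.env = -7  [S.pre * 3 - 49]
38. n8.idx = -4  [S.pre * 2 - 32]
39. n8.lab = 15  [S.hot * 3 + 9]
40. n1.live = "mpxxk"  ["m" ++ S.env]
41. n1.fin = 27  [27]
42. n0.hot = 21  [B.fin - 6]
43. n0.pre = 13  [B.fin * 3 - 68]
44. n0.env = "rn"  ["rn"]

"pxxkv"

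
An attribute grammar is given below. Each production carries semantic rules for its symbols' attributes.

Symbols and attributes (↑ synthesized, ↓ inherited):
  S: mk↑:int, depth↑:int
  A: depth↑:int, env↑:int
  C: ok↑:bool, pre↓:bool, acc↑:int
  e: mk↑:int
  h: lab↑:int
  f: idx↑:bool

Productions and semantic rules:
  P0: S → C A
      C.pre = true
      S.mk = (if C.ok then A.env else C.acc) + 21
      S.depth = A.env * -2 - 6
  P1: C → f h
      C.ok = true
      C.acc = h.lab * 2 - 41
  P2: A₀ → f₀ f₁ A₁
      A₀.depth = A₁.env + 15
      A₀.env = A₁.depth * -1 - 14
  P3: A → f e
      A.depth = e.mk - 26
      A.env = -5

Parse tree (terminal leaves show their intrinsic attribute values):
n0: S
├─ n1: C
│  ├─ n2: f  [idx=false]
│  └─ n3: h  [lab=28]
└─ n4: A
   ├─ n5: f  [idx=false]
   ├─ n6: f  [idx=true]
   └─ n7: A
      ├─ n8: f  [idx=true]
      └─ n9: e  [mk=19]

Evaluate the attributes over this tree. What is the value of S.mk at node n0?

1. n1.pre = true  [true]
2. n2.idx = false  [terminal]
3. n3.lab = 28  [terminal]
4. n1.ok = true  [true]
5. n1.acc = 15  [h.lab * 2 - 41]
6. n5.idx = false  [terminal]
7. n6.idx = true  [terminal]
8. n8.idx = true  [terminal]
9. n9.mk = 19  [terminal]
10. n7.depth = -7  [e.mk - 26]
11. n7.env = -5  [-5]
12. n4.depth = 10  [A₁.env + 15]
13. n4.env = -7  [A₁.depth * -1 - 14]
14. n0.mk = 14  [(if C.ok then A.env else C.acc) + 21]
15. n0.depth = 8  [A.env * -2 - 6]

14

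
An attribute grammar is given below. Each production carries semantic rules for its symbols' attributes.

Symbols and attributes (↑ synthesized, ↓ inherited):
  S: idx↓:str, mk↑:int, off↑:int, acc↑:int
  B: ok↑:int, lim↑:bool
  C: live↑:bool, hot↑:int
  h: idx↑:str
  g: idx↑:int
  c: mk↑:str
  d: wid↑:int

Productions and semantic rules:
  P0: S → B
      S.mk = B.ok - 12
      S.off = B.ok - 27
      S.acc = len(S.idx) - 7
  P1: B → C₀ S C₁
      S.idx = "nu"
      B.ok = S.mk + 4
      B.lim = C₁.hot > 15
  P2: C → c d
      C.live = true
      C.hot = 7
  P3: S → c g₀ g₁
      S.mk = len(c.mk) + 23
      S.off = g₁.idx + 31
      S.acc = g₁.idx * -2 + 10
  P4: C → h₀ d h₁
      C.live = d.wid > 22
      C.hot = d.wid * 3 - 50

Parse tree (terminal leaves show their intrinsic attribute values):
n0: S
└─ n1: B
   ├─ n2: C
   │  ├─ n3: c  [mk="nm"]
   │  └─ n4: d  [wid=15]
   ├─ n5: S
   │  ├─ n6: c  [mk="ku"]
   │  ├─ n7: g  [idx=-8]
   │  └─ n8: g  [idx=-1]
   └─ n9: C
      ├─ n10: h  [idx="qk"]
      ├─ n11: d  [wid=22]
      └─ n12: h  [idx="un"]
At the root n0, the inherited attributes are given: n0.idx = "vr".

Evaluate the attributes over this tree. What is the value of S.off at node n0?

1. n0.idx = "vr"  [given at root]
2. n3.mk = "nm"  [terminal]
3. n4.wid = 15  [terminal]
4. n2.live = true  [true]
5. n2.hot = 7  [7]
6. n5.idx = "nu"  ["nu"]
7. n6.mk = "ku"  [terminal]
8. n7.idx = -8  [terminal]
9. n8.idx = -1  [terminal]
10. n5.mk = 25  [len(c.mk) + 23]
11. n5.off = 30  [g₁.idx + 31]
12. n5.acc = 12  [g₁.idx * -2 + 10]
13. n10.idx = "qk"  [terminal]
14. n11.wid = 22  [terminal]
15. n12.idx = "un"  [terminal]
16. n9.live = false  [d.wid > 22]
17. n9.hot = 16  [d.wid * 3 - 50]
18. n1.ok = 29  [S.mk + 4]
19. n1.lim = true  [C₁.hot > 15]
20. n0.mk = 17  [B.ok - 12]
21. n0.off = 2  [B.ok - 27]
22. n0.acc = -5  [len(S.idx) - 7]

2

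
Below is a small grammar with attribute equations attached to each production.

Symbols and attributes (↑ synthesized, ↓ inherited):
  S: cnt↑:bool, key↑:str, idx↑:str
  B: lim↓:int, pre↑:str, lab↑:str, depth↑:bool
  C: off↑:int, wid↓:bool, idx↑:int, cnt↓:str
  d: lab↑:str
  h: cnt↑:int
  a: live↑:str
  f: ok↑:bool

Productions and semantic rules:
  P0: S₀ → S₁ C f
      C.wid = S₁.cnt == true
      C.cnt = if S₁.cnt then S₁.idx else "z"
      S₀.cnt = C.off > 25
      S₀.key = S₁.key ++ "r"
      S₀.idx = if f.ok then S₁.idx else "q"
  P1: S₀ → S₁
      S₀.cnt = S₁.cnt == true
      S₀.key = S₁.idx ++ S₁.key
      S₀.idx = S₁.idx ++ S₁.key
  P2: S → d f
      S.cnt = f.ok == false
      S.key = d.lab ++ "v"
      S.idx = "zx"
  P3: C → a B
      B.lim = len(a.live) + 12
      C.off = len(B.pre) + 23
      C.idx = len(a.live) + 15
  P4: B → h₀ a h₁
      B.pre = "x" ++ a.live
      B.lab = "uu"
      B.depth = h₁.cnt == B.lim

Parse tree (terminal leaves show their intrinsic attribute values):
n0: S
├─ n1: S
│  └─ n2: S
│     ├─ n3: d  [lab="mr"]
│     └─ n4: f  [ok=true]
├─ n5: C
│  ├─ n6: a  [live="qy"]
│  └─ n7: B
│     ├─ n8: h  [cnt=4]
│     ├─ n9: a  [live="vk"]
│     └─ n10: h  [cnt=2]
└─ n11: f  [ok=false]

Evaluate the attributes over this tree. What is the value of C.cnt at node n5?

1. n3.lab = "mr"  [terminal]
2. n4.ok = true  [terminal]
3. n2.cnt = false  [f.ok == false]
4. n2.key = "mrv"  [d.lab ++ "v"]
5. n2.idx = "zx"  ["zx"]
6. n1.cnt = false  [S₁.cnt == true]
7. n1.key = "zxmrv"  [S₁.idx ++ S₁.key]
8. n1.idx = "zxmrv"  [S₁.idx ++ S₁.key]
9. n5.wid = false  [S₁.cnt == true]
10. n5.cnt = "z"  [if S₁.cnt then S₁.idx else "z"]
11. n6.live = "qy"  [terminal]
12. n7.lim = 14  [len(a.live) + 12]
13. n8.cnt = 4  [terminal]
14. n9.live = "vk"  [terminal]
15. n10.cnt = 2  [terminal]
16. n7.pre = "xvk"  ["x" ++ a.live]
17. n7.lab = "uu"  ["uu"]
18. n7.depth = false  [h₁.cnt == B.lim]
19. n5.off = 26  [len(B.pre) + 23]
20. n5.idx = 17  [len(a.live) + 15]
21. n11.ok = false  [terminal]
22. n0.cnt = true  [C.off > 25]
23. n0.key = "zxmrvr"  [S₁.key ++ "r"]
24. n0.idx = "q"  [if f.ok then S₁.idx else "q"]

"z"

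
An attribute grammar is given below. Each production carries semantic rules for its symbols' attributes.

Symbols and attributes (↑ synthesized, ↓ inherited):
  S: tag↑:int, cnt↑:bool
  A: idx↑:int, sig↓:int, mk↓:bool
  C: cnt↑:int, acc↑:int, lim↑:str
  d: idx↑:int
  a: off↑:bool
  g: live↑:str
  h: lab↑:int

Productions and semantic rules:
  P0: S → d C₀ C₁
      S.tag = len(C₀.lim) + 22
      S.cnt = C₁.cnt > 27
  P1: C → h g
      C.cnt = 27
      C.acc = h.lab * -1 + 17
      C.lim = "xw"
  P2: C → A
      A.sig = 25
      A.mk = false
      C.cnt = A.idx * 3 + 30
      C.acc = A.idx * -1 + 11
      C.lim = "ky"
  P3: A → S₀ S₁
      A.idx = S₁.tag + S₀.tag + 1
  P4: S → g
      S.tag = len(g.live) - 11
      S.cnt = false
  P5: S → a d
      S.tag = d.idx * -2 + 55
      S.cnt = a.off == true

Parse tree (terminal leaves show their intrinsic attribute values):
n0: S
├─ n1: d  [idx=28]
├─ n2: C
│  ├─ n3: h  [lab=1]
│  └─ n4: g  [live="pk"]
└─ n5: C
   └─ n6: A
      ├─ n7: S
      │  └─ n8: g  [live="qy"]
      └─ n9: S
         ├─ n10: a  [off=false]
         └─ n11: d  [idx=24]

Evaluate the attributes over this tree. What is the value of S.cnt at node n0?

1. n1.idx = 28  [terminal]
2. n3.lab = 1  [terminal]
3. n4.live = "pk"  [terminal]
4. n2.cnt = 27  [27]
5. n2.acc = 16  [h.lab * -1 + 17]
6. n2.lim = "xw"  ["xw"]
7. n6.sig = 25  [25]
8. n6.mk = false  [false]
9. n8.live = "qy"  [terminal]
10. n7.tag = -9  [len(g.live) - 11]
11. n7.cnt = false  [false]
12. n10.off = false  [terminal]
13. n11.idx = 24  [terminal]
14. n9.tag = 7  [d.idx * -2 + 55]
15. n9.cnt = false  [a.off == true]
16. n6.idx = -1  [S₁.tag + S₀.tag + 1]
17. n5.cnt = 27  [A.idx * 3 + 30]
18. n5.acc = 12  [A.idx * -1 + 11]
19. n5.lim = "ky"  ["ky"]
20. n0.tag = 24  [len(C₀.lim) + 22]
21. n0.cnt = false  [C₁.cnt > 27]

false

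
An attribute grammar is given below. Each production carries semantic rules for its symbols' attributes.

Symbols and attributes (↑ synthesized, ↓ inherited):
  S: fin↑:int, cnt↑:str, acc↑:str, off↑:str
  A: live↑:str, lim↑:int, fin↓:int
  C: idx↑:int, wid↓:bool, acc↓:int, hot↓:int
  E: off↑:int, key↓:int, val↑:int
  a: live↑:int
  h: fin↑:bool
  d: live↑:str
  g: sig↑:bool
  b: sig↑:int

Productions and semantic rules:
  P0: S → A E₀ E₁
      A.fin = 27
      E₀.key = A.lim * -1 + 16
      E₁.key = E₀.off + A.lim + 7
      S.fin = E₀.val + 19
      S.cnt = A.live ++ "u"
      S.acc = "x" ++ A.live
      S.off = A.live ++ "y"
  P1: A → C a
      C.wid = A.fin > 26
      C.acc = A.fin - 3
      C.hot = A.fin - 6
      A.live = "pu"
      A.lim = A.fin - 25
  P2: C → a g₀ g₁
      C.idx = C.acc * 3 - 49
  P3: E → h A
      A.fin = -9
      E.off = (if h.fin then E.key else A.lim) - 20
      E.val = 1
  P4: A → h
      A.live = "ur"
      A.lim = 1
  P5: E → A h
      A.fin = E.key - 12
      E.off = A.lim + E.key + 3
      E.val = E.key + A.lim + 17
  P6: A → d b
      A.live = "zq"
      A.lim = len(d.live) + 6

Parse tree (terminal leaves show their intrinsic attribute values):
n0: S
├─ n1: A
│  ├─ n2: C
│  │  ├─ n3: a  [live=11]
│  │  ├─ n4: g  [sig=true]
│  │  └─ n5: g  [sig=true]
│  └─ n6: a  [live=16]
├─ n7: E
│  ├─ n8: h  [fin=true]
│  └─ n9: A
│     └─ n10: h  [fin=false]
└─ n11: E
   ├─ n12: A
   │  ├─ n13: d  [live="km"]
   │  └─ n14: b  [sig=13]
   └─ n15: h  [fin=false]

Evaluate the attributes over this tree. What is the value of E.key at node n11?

3

1. n1.fin = 27  [27]
2. n2.wid = true  [A.fin > 26]
3. n2.acc = 24  [A.fin - 3]
4. n2.hot = 21  [A.fin - 6]
5. n3.live = 11  [terminal]
6. n4.sig = true  [terminal]
7. n5.sig = true  [terminal]
8. n2.idx = 23  [C.acc * 3 - 49]
9. n6.live = 16  [terminal]
10. n1.live = "pu"  ["pu"]
11. n1.lim = 2  [A.fin - 25]
12. n7.key = 14  [A.lim * -1 + 16]
13. n8.fin = true  [terminal]
14. n9.fin = -9  [-9]
15. n10.fin = false  [terminal]
16. n9.live = "ur"  ["ur"]
17. n9.lim = 1  [1]
18. n7.off = -6  [(if h.fin then E.key else A.lim) - 20]
19. n7.val = 1  [1]
20. n11.key = 3  [E₀.off + A.lim + 7]
21. n12.fin = -9  [E.key - 12]
22. n13.live = "km"  [terminal]
23. n14.sig = 13  [terminal]
24. n12.live = "zq"  ["zq"]
25. n12.lim = 8  [len(d.live) + 6]
26. n15.fin = false  [terminal]
27. n11.off = 14  [A.lim + E.key + 3]
28. n11.val = 28  [E.key + A.lim + 17]
29. n0.fin = 20  [E₀.val + 19]
30. n0.cnt = "puu"  [A.live ++ "u"]
31. n0.acc = "xpu"  ["x" ++ A.live]
32. n0.off = "puy"  [A.live ++ "y"]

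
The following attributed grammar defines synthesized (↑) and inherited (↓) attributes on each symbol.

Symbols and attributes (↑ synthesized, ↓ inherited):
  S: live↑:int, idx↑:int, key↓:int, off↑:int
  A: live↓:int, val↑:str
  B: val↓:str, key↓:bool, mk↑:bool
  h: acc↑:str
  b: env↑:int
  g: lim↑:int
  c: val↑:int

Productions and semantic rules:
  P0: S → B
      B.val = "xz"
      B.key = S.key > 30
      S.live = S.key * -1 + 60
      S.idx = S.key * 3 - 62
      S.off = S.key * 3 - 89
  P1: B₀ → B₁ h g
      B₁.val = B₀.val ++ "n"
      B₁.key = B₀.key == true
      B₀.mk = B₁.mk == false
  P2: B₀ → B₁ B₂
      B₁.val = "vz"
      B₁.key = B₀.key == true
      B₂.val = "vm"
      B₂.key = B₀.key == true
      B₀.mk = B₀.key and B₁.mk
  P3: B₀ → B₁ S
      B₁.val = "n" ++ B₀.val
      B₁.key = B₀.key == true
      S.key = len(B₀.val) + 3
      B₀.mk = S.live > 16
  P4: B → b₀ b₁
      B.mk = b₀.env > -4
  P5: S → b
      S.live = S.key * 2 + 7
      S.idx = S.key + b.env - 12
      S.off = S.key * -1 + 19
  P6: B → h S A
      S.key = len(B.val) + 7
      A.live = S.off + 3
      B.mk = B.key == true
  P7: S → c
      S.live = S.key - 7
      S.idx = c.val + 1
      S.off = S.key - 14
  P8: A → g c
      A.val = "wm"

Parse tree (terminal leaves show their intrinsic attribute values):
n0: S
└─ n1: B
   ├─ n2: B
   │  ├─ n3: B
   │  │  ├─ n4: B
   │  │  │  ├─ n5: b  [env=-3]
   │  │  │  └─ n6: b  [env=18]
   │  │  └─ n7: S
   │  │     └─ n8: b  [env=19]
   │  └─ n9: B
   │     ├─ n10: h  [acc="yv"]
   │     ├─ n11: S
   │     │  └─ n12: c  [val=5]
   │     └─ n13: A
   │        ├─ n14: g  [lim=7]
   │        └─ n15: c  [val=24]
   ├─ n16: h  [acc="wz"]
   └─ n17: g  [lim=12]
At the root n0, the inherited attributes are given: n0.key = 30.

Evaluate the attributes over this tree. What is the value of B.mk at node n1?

1. n0.key = 30  [given at root]
2. n1.val = "xz"  ["xz"]
3. n1.key = false  [S.key > 30]
4. n2.val = "xzn"  [B₀.val ++ "n"]
5. n2.key = false  [B₀.key == true]
6. n3.val = "vz"  ["vz"]
7. n3.key = false  [B₀.key == true]
8. n4.val = "nvz"  ["n" ++ B₀.val]
9. n4.key = false  [B₀.key == true]
10. n5.env = -3  [terminal]
11. n6.env = 18  [terminal]
12. n4.mk = true  [b₀.env > -4]
13. n7.key = 5  [len(B₀.val) + 3]
14. n8.env = 19  [terminal]
15. n7.live = 17  [S.key * 2 + 7]
16. n7.idx = 12  [S.key + b.env - 12]
17. n7.off = 14  [S.key * -1 + 19]
18. n3.mk = true  [S.live > 16]
19. n9.val = "vm"  ["vm"]
20. n9.key = false  [B₀.key == true]
21. n10.acc = "yv"  [terminal]
22. n11.key = 9  [len(B.val) + 7]
23. n12.val = 5  [terminal]
24. n11.live = 2  [S.key - 7]
25. n11.idx = 6  [c.val + 1]
26. n11.off = -5  [S.key - 14]
27. n13.live = -2  [S.off + 3]
28. n14.lim = 7  [terminal]
29. n15.val = 24  [terminal]
30. n13.val = "wm"  ["wm"]
31. n9.mk = false  [B.key == true]
32. n2.mk = false  [B₀.key and B₁.mk]
33. n16.acc = "wz"  [terminal]
34. n17.lim = 12  [terminal]
35. n1.mk = true  [B₁.mk == false]
36. n0.live = 30  [S.key * -1 + 60]
37. n0.idx = 28  [S.key * 3 - 62]
38. n0.off = 1  [S.key * 3 - 89]

true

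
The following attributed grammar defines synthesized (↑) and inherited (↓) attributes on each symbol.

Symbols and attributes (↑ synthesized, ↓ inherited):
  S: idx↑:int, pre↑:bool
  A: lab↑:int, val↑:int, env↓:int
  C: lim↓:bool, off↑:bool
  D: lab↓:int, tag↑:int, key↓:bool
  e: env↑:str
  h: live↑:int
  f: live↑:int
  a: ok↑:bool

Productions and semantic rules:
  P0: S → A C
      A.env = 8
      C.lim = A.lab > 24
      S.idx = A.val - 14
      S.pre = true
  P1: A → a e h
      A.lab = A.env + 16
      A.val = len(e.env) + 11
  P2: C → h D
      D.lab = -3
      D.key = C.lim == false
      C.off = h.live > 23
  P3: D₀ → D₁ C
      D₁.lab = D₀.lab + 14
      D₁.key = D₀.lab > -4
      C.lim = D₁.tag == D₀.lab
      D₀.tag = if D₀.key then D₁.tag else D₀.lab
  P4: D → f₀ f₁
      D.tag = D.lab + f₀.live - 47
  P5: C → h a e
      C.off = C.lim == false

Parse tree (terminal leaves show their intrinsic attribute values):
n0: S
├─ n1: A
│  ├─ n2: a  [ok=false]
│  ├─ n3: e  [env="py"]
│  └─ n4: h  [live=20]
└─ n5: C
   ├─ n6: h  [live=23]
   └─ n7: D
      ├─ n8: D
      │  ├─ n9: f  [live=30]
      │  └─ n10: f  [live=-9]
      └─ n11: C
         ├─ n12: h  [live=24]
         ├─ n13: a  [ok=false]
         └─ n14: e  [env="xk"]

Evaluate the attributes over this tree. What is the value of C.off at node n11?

1. n1.env = 8  [8]
2. n2.ok = false  [terminal]
3. n3.env = "py"  [terminal]
4. n4.live = 20  [terminal]
5. n1.lab = 24  [A.env + 16]
6. n1.val = 13  [len(e.env) + 11]
7. n5.lim = false  [A.lab > 24]
8. n6.live = 23  [terminal]
9. n7.lab = -3  [-3]
10. n7.key = true  [C.lim == false]
11. n8.lab = 11  [D₀.lab + 14]
12. n8.key = true  [D₀.lab > -4]
13. n9.live = 30  [terminal]
14. n10.live = -9  [terminal]
15. n8.tag = -6  [D.lab + f₀.live - 47]
16. n11.lim = false  [D₁.tag == D₀.lab]
17. n12.live = 24  [terminal]
18. n13.ok = false  [terminal]
19. n14.env = "xk"  [terminal]
20. n11.off = true  [C.lim == false]
21. n7.tag = -6  [if D₀.key then D₁.tag else D₀.lab]
22. n5.off = false  [h.live > 23]
23. n0.idx = -1  [A.val - 14]
24. n0.pre = true  [true]

true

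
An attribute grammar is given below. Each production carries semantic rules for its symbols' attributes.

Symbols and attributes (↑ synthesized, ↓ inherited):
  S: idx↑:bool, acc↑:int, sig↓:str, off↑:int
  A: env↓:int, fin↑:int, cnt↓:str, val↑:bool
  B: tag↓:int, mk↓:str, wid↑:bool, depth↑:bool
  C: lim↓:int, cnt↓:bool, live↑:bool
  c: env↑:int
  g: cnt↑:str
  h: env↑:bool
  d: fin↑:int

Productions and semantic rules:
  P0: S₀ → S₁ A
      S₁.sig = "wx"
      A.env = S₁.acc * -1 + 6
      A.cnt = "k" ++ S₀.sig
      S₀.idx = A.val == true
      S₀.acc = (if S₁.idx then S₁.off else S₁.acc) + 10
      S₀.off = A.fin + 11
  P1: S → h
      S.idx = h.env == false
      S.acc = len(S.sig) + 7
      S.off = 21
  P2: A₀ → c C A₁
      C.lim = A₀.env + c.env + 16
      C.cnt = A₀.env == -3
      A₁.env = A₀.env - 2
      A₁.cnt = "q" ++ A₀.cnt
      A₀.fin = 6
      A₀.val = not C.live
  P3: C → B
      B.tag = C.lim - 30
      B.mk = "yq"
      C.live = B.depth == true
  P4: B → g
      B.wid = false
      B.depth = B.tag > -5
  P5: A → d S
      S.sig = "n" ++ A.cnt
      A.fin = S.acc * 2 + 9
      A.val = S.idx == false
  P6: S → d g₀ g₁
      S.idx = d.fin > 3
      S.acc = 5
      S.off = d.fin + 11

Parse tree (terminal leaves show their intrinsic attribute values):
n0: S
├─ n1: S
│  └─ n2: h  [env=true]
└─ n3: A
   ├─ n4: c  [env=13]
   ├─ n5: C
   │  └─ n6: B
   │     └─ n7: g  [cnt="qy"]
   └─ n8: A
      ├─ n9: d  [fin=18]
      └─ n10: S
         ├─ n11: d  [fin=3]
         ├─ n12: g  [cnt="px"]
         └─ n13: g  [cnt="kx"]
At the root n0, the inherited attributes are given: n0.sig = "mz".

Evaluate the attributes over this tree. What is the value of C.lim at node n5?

26

1. n0.sig = "mz"  [given at root]
2. n1.sig = "wx"  ["wx"]
3. n2.env = true  [terminal]
4. n1.idx = false  [h.env == false]
5. n1.acc = 9  [len(S.sig) + 7]
6. n1.off = 21  [21]
7. n3.env = -3  [S₁.acc * -1 + 6]
8. n3.cnt = "kmz"  ["k" ++ S₀.sig]
9. n4.env = 13  [terminal]
10. n5.lim = 26  [A₀.env + c.env + 16]
11. n5.cnt = true  [A₀.env == -3]
12. n6.tag = -4  [C.lim - 30]
13. n6.mk = "yq"  ["yq"]
14. n7.cnt = "qy"  [terminal]
15. n6.wid = false  [false]
16. n6.depth = true  [B.tag > -5]
17. n5.live = true  [B.depth == true]
18. n8.env = -5  [A₀.env - 2]
19. n8.cnt = "qkmz"  ["q" ++ A₀.cnt]
20. n9.fin = 18  [terminal]
21. n10.sig = "nqkmz"  ["n" ++ A.cnt]
22. n11.fin = 3  [terminal]
23. n12.cnt = "px"  [terminal]
24. n13.cnt = "kx"  [terminal]
25. n10.idx = false  [d.fin > 3]
26. n10.acc = 5  [5]
27. n10.off = 14  [d.fin + 11]
28. n8.fin = 19  [S.acc * 2 + 9]
29. n8.val = true  [S.idx == false]
30. n3.fin = 6  [6]
31. n3.val = false  [not C.live]
32. n0.idx = false  [A.val == true]
33. n0.acc = 19  [(if S₁.idx then S₁.off else S₁.acc) + 10]
34. n0.off = 17  [A.fin + 11]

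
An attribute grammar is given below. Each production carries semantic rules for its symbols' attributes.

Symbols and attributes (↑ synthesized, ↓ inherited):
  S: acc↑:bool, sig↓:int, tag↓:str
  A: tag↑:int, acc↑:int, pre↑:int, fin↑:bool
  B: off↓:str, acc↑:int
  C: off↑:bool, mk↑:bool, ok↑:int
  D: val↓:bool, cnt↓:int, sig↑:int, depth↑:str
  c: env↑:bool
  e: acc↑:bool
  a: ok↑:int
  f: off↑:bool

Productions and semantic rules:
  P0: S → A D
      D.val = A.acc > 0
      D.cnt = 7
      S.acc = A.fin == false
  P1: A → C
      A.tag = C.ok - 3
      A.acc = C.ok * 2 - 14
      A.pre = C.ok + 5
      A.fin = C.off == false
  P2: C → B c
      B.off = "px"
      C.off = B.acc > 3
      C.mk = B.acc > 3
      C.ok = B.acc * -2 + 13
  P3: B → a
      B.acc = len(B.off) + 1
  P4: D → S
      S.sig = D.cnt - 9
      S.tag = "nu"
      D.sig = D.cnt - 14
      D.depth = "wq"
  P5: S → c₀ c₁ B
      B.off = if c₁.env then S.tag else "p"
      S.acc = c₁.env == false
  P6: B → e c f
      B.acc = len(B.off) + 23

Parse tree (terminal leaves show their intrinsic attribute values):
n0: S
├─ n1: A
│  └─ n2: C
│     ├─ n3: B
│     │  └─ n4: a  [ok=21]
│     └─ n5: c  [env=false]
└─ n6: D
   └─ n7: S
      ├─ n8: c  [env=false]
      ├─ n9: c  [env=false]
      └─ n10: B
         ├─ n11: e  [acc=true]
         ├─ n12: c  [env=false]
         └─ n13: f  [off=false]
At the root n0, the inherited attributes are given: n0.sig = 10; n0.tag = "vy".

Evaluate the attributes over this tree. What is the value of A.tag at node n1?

1. n0.sig = 10  [given at root]
2. n0.tag = "vy"  [given at root]
3. n3.off = "px"  ["px"]
4. n4.ok = 21  [terminal]
5. n3.acc = 3  [len(B.off) + 1]
6. n5.env = false  [terminal]
7. n2.off = false  [B.acc > 3]
8. n2.mk = false  [B.acc > 3]
9. n2.ok = 7  [B.acc * -2 + 13]
10. n1.tag = 4  [C.ok - 3]
11. n1.acc = 0  [C.ok * 2 - 14]
12. n1.pre = 12  [C.ok + 5]
13. n1.fin = true  [C.off == false]
14. n6.val = false  [A.acc > 0]
15. n6.cnt = 7  [7]
16. n7.sig = -2  [D.cnt - 9]
17. n7.tag = "nu"  ["nu"]
18. n8.env = false  [terminal]
19. n9.env = false  [terminal]
20. n10.off = "p"  [if c₁.env then S.tag else "p"]
21. n11.acc = true  [terminal]
22. n12.env = false  [terminal]
23. n13.off = false  [terminal]
24. n10.acc = 24  [len(B.off) + 23]
25. n7.acc = true  [c₁.env == false]
26. n6.sig = -7  [D.cnt - 14]
27. n6.depth = "wq"  ["wq"]
28. n0.acc = false  [A.fin == false]

4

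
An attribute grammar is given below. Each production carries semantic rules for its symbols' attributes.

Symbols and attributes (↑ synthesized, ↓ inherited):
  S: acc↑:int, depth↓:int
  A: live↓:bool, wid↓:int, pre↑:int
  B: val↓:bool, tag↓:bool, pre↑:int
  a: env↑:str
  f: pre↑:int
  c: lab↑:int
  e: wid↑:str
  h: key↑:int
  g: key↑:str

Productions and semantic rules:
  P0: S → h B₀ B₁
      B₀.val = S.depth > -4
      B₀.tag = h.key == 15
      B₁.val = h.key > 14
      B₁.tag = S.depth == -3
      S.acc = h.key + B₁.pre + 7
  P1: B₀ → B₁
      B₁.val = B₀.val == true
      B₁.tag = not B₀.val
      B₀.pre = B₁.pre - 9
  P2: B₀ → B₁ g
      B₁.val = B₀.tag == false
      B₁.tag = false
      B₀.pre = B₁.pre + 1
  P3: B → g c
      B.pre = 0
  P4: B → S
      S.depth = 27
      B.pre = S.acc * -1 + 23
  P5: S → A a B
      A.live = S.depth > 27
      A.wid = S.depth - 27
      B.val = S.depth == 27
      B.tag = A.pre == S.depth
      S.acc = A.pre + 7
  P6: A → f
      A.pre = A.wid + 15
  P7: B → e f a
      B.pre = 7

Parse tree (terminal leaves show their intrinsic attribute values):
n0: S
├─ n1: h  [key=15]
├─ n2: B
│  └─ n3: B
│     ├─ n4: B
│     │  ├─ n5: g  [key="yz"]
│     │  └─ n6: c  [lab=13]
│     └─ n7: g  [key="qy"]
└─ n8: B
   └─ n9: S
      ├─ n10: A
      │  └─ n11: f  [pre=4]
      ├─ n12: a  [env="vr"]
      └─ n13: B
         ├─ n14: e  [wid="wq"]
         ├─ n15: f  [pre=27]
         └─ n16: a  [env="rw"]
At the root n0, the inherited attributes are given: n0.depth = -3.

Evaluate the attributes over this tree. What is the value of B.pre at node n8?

1. n0.depth = -3  [given at root]
2. n1.key = 15  [terminal]
3. n2.val = true  [S.depth > -4]
4. n2.tag = true  [h.key == 15]
5. n3.val = true  [B₀.val == true]
6. n3.tag = false  [not B₀.val]
7. n4.val = true  [B₀.tag == false]
8. n4.tag = false  [false]
9. n5.key = "yz"  [terminal]
10. n6.lab = 13  [terminal]
11. n4.pre = 0  [0]
12. n7.key = "qy"  [terminal]
13. n3.pre = 1  [B₁.pre + 1]
14. n2.pre = -8  [B₁.pre - 9]
15. n8.val = true  [h.key > 14]
16. n8.tag = true  [S.depth == -3]
17. n9.depth = 27  [27]
18. n10.live = false  [S.depth > 27]
19. n10.wid = 0  [S.depth - 27]
20. n11.pre = 4  [terminal]
21. n10.pre = 15  [A.wid + 15]
22. n12.env = "vr"  [terminal]
23. n13.val = true  [S.depth == 27]
24. n13.tag = false  [A.pre == S.depth]
25. n14.wid = "wq"  [terminal]
26. n15.pre = 27  [terminal]
27. n16.env = "rw"  [terminal]
28. n13.pre = 7  [7]
29. n9.acc = 22  [A.pre + 7]
30. n8.pre = 1  [S.acc * -1 + 23]
31. n0.acc = 23  [h.key + B₁.pre + 7]

1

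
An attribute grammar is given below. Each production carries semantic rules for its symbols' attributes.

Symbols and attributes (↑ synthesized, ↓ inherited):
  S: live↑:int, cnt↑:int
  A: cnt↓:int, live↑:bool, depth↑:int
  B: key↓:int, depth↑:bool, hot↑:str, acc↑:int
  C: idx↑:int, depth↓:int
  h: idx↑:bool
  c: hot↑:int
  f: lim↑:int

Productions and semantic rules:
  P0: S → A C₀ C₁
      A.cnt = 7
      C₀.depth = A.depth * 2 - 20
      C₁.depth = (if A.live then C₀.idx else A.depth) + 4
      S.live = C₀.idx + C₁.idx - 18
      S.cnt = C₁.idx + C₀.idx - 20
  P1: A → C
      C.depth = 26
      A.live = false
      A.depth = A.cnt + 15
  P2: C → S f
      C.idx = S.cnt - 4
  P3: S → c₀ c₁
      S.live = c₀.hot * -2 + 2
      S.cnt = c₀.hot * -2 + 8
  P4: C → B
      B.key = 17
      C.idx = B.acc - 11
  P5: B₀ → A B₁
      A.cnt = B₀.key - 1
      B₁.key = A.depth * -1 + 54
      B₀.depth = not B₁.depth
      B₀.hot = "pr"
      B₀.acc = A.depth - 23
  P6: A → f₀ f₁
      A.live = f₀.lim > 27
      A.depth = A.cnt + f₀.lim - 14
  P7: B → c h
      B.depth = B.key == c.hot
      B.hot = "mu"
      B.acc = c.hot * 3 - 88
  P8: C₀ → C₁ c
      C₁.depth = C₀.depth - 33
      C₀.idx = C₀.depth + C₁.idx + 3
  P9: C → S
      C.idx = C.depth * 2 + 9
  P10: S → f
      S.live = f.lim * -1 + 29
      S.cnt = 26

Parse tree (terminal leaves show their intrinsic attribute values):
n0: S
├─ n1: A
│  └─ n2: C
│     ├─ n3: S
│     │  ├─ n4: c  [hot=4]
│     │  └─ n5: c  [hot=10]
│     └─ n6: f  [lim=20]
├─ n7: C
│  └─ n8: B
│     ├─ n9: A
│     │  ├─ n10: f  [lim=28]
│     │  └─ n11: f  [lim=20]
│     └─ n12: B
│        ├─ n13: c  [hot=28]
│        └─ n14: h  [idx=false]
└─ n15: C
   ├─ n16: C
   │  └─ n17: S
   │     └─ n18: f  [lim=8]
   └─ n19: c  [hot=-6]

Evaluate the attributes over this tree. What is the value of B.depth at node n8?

1. n1.cnt = 7  [7]
2. n2.depth = 26  [26]
3. n4.hot = 4  [terminal]
4. n5.hot = 10  [terminal]
5. n3.live = -6  [c₀.hot * -2 + 2]
6. n3.cnt = 0  [c₀.hot * -2 + 8]
7. n6.lim = 20  [terminal]
8. n2.idx = -4  [S.cnt - 4]
9. n1.live = false  [false]
10. n1.depth = 22  [A.cnt + 15]
11. n7.depth = 24  [A.depth * 2 - 20]
12. n8.key = 17  [17]
13. n9.cnt = 16  [B₀.key - 1]
14. n10.lim = 28  [terminal]
15. n11.lim = 20  [terminal]
16. n9.live = true  [f₀.lim > 27]
17. n9.depth = 30  [A.cnt + f₀.lim - 14]
18. n12.key = 24  [A.depth * -1 + 54]
19. n13.hot = 28  [terminal]
20. n14.idx = false  [terminal]
21. n12.depth = false  [B.key == c.hot]
22. n12.hot = "mu"  ["mu"]
23. n12.acc = -4  [c.hot * 3 - 88]
24. n8.depth = true  [not B₁.depth]
25. n8.hot = "pr"  ["pr"]
26. n8.acc = 7  [A.depth - 23]
27. n7.idx = -4  [B.acc - 11]
28. n15.depth = 26  [(if A.live then C₀.idx else A.depth) + 4]
29. n16.depth = -7  [C₀.depth - 33]
30. n18.lim = 8  [terminal]
31. n17.live = 21  [f.lim * -1 + 29]
32. n17.cnt = 26  [26]
33. n16.idx = -5  [C.depth * 2 + 9]
34. n19.hot = -6  [terminal]
35. n15.idx = 24  [C₀.depth + C₁.idx + 3]
36. n0.live = 2  [C₀.idx + C₁.idx - 18]
37. n0.cnt = 0  [C₁.idx + C₀.idx - 20]

true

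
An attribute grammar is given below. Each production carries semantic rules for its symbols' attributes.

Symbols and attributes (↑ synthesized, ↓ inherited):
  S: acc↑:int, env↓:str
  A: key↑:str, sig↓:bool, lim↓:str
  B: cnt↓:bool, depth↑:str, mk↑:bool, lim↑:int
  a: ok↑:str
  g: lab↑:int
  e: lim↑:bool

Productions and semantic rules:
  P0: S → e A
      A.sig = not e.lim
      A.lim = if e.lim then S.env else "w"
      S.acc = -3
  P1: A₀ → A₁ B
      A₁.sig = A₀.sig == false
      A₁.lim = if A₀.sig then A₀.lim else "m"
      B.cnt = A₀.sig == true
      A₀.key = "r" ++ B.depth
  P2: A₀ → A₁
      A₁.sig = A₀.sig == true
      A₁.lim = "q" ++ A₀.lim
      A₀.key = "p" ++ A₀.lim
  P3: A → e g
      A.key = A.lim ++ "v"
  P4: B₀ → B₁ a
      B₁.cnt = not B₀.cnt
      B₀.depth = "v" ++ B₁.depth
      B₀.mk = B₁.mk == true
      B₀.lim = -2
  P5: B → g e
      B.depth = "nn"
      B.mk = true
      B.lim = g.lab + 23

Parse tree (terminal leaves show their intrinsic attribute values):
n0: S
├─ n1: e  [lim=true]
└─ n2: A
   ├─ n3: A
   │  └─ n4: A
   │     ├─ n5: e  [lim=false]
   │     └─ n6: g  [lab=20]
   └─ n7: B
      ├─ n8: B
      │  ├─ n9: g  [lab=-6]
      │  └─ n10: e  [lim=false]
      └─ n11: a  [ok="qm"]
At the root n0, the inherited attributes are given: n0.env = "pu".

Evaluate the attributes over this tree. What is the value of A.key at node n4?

"qmv"

1. n0.env = "pu"  [given at root]
2. n1.lim = true  [terminal]
3. n2.sig = false  [not e.lim]
4. n2.lim = "pu"  [if e.lim then S.env else "w"]
5. n3.sig = true  [A₀.sig == false]
6. n3.lim = "m"  [if A₀.sig then A₀.lim else "m"]
7. n4.sig = true  [A₀.sig == true]
8. n4.lim = "qm"  ["q" ++ A₀.lim]
9. n5.lim = false  [terminal]
10. n6.lab = 20  [terminal]
11. n4.key = "qmv"  [A.lim ++ "v"]
12. n3.key = "pm"  ["p" ++ A₀.lim]
13. n7.cnt = false  [A₀.sig == true]
14. n8.cnt = true  [not B₀.cnt]
15. n9.lab = -6  [terminal]
16. n10.lim = false  [terminal]
17. n8.depth = "nn"  ["nn"]
18. n8.mk = true  [true]
19. n8.lim = 17  [g.lab + 23]
20. n11.ok = "qm"  [terminal]
21. n7.depth = "vnn"  ["v" ++ B₁.depth]
22. n7.mk = true  [B₁.mk == true]
23. n7.lim = -2  [-2]
24. n2.key = "rvnn"  ["r" ++ B.depth]
25. n0.acc = -3  [-3]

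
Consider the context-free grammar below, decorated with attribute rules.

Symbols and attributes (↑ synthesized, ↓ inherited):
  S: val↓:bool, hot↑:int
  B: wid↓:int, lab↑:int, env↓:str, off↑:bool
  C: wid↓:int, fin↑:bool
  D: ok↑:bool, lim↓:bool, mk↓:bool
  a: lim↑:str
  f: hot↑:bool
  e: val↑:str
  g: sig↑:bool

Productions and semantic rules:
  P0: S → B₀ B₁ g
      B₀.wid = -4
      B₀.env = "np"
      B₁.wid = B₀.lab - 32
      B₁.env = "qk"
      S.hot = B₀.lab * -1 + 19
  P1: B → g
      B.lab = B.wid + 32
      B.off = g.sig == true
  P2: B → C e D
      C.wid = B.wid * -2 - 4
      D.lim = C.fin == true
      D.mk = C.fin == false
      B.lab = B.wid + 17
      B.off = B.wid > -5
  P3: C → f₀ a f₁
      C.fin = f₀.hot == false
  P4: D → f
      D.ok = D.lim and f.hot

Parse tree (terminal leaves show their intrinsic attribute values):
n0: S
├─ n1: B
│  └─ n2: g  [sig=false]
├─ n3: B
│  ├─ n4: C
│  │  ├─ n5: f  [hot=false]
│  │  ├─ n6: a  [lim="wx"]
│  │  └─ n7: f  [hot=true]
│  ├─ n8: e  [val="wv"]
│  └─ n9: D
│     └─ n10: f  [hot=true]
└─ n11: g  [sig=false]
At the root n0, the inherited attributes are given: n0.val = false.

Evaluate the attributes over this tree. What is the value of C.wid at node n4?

4

1. n0.val = false  [given at root]
2. n1.wid = -4  [-4]
3. n1.env = "np"  ["np"]
4. n2.sig = false  [terminal]
5. n1.lab = 28  [B.wid + 32]
6. n1.off = false  [g.sig == true]
7. n3.wid = -4  [B₀.lab - 32]
8. n3.env = "qk"  ["qk"]
9. n4.wid = 4  [B.wid * -2 - 4]
10. n5.hot = false  [terminal]
11. n6.lim = "wx"  [terminal]
12. n7.hot = true  [terminal]
13. n4.fin = true  [f₀.hot == false]
14. n8.val = "wv"  [terminal]
15. n9.lim = true  [C.fin == true]
16. n9.mk = false  [C.fin == false]
17. n10.hot = true  [terminal]
18. n9.ok = true  [D.lim and f.hot]
19. n3.lab = 13  [B.wid + 17]
20. n3.off = true  [B.wid > -5]
21. n11.sig = false  [terminal]
22. n0.hot = -9  [B₀.lab * -1 + 19]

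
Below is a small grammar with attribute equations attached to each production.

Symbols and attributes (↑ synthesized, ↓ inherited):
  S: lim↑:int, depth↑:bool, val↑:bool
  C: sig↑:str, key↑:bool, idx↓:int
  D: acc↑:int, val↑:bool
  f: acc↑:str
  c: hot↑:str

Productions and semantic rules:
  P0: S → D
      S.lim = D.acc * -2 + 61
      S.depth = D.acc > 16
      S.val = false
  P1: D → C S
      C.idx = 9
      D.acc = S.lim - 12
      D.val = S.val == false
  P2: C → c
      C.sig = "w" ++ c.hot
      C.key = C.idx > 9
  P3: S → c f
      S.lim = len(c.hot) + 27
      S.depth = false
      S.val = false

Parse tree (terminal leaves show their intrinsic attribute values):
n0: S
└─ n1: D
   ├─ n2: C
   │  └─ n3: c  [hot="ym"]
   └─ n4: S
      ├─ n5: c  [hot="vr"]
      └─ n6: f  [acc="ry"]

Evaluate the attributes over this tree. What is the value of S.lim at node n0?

27

1. n2.idx = 9  [9]
2. n3.hot = "ym"  [terminal]
3. n2.sig = "wym"  ["w" ++ c.hot]
4. n2.key = false  [C.idx > 9]
5. n5.hot = "vr"  [terminal]
6. n6.acc = "ry"  [terminal]
7. n4.lim = 29  [len(c.hot) + 27]
8. n4.depth = false  [false]
9. n4.val = false  [false]
10. n1.acc = 17  [S.lim - 12]
11. n1.val = true  [S.val == false]
12. n0.lim = 27  [D.acc * -2 + 61]
13. n0.depth = true  [D.acc > 16]
14. n0.val = false  [false]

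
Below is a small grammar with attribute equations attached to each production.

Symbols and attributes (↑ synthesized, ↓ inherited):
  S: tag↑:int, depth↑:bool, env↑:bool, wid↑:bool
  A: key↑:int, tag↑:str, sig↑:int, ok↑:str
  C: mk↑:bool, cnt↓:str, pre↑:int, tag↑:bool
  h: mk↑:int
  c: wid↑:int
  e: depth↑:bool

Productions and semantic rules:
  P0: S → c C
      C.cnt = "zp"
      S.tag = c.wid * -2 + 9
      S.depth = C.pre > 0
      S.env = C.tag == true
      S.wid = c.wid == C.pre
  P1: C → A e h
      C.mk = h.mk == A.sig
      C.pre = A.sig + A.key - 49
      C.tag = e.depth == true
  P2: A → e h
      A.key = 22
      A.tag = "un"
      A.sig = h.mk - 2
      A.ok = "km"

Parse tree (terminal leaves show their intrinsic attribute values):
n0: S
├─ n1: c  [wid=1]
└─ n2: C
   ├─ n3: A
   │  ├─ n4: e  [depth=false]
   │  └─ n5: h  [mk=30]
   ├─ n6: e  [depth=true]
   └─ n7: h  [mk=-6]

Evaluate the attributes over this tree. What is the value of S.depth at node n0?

true

1. n1.wid = 1  [terminal]
2. n2.cnt = "zp"  ["zp"]
3. n4.depth = false  [terminal]
4. n5.mk = 30  [terminal]
5. n3.key = 22  [22]
6. n3.tag = "un"  ["un"]
7. n3.sig = 28  [h.mk - 2]
8. n3.ok = "km"  ["km"]
9. n6.depth = true  [terminal]
10. n7.mk = -6  [terminal]
11. n2.mk = false  [h.mk == A.sig]
12. n2.pre = 1  [A.sig + A.key - 49]
13. n2.tag = true  [e.depth == true]
14. n0.tag = 7  [c.wid * -2 + 9]
15. n0.depth = true  [C.pre > 0]
16. n0.env = true  [C.tag == true]
17. n0.wid = true  [c.wid == C.pre]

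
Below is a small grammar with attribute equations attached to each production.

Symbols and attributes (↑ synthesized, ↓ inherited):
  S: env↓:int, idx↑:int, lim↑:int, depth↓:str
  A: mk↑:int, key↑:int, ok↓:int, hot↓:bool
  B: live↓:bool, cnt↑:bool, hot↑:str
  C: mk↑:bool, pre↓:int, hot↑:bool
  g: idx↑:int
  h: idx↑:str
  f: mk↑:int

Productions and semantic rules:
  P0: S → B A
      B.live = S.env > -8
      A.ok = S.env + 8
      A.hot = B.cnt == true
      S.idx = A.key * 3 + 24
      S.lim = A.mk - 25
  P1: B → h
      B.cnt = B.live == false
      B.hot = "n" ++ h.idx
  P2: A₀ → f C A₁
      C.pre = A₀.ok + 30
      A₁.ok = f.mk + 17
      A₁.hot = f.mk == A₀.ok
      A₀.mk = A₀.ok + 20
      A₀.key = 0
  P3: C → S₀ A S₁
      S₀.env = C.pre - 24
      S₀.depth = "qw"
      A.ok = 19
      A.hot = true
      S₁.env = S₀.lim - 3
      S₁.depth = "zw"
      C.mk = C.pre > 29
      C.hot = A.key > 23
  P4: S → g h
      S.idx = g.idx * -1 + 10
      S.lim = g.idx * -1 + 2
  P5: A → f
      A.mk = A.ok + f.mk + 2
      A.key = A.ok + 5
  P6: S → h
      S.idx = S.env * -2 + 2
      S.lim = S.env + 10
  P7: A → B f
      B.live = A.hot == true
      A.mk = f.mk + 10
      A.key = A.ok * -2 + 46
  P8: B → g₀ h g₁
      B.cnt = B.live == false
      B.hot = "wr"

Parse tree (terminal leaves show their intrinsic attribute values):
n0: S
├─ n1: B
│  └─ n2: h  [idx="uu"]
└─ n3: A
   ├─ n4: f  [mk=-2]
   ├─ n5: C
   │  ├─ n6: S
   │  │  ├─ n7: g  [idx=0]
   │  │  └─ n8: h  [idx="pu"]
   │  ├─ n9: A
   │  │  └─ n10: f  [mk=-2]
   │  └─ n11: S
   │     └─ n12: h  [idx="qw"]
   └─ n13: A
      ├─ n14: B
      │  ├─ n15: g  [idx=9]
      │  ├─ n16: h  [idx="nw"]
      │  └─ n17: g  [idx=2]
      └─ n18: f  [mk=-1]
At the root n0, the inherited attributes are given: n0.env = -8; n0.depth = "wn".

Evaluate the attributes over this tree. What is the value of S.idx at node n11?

4

1. n0.env = -8  [given at root]
2. n0.depth = "wn"  [given at root]
3. n1.live = false  [S.env > -8]
4. n2.idx = "uu"  [terminal]
5. n1.cnt = true  [B.live == false]
6. n1.hot = "nuu"  ["n" ++ h.idx]
7. n3.ok = 0  [S.env + 8]
8. n3.hot = true  [B.cnt == true]
9. n4.mk = -2  [terminal]
10. n5.pre = 30  [A₀.ok + 30]
11. n6.env = 6  [C.pre - 24]
12. n6.depth = "qw"  ["qw"]
13. n7.idx = 0  [terminal]
14. n8.idx = "pu"  [terminal]
15. n6.idx = 10  [g.idx * -1 + 10]
16. n6.lim = 2  [g.idx * -1 + 2]
17. n9.ok = 19  [19]
18. n9.hot = true  [true]
19. n10.mk = -2  [terminal]
20. n9.mk = 19  [A.ok + f.mk + 2]
21. n9.key = 24  [A.ok + 5]
22. n11.env = -1  [S₀.lim - 3]
23. n11.depth = "zw"  ["zw"]
24. n12.idx = "qw"  [terminal]
25. n11.idx = 4  [S.env * -2 + 2]
26. n11.lim = 9  [S.env + 10]
27. n5.mk = true  [C.pre > 29]
28. n5.hot = true  [A.key > 23]
29. n13.ok = 15  [f.mk + 17]
30. n13.hot = false  [f.mk == A₀.ok]
31. n14.live = false  [A.hot == true]
32. n15.idx = 9  [terminal]
33. n16.idx = "nw"  [terminal]
34. n17.idx = 2  [terminal]
35. n14.cnt = true  [B.live == false]
36. n14.hot = "wr"  ["wr"]
37. n18.mk = -1  [terminal]
38. n13.mk = 9  [f.mk + 10]
39. n13.key = 16  [A.ok * -2 + 46]
40. n3.mk = 20  [A₀.ok + 20]
41. n3.key = 0  [0]
42. n0.idx = 24  [A.key * 3 + 24]
43. n0.lim = -5  [A.mk - 25]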